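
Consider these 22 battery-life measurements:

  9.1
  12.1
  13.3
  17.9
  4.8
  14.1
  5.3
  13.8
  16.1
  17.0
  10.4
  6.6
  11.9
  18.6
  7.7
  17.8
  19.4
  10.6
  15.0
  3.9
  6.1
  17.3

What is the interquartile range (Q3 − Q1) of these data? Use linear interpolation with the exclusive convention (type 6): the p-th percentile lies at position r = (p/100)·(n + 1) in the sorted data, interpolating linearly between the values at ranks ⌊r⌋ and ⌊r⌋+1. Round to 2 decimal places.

9.65

Sorted: 3.9, 4.8, 5.3, 6.1, 6.6, 7.7, 9.1, 10.4, 10.6, 11.9, 12.1, 13.3, 13.8, 14.1, 15.0, 16.1, 17.0, 17.3, 17.8, 17.9, 18.6, 19.4.
n = 22.
P25: r = 5.75; ranks 5–6 are 6.6, 7.7; interpolating gives 7.425.
P75: r = 17.25; ranks 17–18 are 17.0, 17.3; interpolating gives 17.075.
Difference: 17.075 − 7.425 = 9.65.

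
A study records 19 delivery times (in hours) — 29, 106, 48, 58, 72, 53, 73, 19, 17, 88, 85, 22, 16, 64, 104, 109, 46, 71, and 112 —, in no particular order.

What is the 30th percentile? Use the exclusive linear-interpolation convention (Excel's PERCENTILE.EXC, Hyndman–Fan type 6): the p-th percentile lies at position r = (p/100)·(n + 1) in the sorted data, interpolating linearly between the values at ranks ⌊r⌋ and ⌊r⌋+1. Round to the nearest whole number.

Sorted: 16, 17, 19, 22, 29, 46, 48, 53, 58, 64, 71, 72, 73, 85, 88, 104, 106, 109, 112.
n = 19.
r = (30/100)·(19 + 1) = 6.
r is an integer, so P30 is the value at rank 6: 46.

46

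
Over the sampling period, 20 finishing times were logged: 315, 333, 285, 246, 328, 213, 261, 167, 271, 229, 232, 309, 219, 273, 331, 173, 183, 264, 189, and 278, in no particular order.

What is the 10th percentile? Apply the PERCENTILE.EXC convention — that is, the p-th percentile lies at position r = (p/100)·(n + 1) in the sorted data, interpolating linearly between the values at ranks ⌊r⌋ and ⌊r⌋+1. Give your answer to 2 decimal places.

174.00

Sorted: 167, 173, 183, 189, 213, 219, 229, 232, 246, 261, 264, 271, 273, 278, 285, 309, 315, 328, 331, 333.
n = 20.
r = (10/100)·(20 + 1) = 2.1.
Rank 2 is 173 and rank 3 is 183.
Interpolate: 173 + 0.1·(183 − 173) = 173 + 0.1·10 = 174.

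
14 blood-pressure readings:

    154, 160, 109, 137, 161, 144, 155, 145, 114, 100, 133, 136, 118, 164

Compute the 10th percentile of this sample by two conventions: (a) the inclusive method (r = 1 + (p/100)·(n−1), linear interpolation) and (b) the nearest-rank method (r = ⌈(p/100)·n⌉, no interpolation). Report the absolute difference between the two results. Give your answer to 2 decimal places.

Sorted: 100, 109, 114, 118, 133, 136, 137, 144, 145, 154, 155, 160, 161, 164.
n = 14.
(a) r = 2.3; between ranks 2 (109) and 3 (114): 110.5.
(b) the nearest-rank method: rank 2 → 109.
|110.5 − 109| = 1.5.

1.50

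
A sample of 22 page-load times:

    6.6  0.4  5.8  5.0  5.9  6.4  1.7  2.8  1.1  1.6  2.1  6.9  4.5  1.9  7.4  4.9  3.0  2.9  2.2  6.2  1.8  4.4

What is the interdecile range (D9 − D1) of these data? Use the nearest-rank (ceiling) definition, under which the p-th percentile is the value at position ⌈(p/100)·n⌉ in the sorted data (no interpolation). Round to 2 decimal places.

Sorted: 0.4, 1.1, 1.6, 1.7, 1.8, 1.9, 2.1, 2.2, 2.8, 2.9, 3.0, 4.4, 4.5, 4.9, 5.0, 5.8, 5.9, 6.2, 6.4, 6.6, 6.9, 7.4.
n = 22.
P10: rank ⌈10/100·22⌉ = 3 → 1.6.
P90: rank ⌈90/100·22⌉ = 20 → 6.6.
Difference: 6.6 − 1.6 = 5.

5.00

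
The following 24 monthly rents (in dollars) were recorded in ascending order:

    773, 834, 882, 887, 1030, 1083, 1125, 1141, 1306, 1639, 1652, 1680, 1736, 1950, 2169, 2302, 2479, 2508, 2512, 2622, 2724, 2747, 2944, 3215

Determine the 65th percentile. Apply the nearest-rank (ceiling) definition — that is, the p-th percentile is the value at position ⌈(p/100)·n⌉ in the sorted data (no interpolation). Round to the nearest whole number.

2302

n = 24.
Position = ⌈65/100 · 24⌉ = ⌈15.6⌉ = 16.
The value at rank 16 is 2302.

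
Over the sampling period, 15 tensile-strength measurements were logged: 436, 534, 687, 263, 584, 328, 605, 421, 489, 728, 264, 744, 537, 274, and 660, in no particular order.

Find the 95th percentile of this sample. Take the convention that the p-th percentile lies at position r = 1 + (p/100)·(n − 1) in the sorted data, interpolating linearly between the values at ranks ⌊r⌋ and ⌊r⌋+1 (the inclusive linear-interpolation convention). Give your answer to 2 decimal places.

732.80

Sorted: 263, 264, 274, 328, 421, 436, 489, 534, 537, 584, 605, 660, 687, 728, 744.
n = 15.
r = 1 + (95/100)·(15 − 1) = 1 + 13.3 = 14.3.
Rank 14 is 728 and rank 15 is 744.
Interpolate: 728 + 0.3·(744 − 728) = 728 + 0.3·16 = 732.8.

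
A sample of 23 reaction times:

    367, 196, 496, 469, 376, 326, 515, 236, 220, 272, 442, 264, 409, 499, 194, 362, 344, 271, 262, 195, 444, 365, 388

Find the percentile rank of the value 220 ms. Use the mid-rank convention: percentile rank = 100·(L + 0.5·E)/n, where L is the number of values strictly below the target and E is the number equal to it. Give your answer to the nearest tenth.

15.2

Sorted: 194, 195, 196, 220, 236, 262, 264, 271, 272, 326, 344, 362, 365, 367, 376, 388, 409, 442, 444, 469, 496, 499, 515.
Count below 220: L = 3; count equal: E = 1; n = 23.
Percentile rank = 100·(3 + 0.5·1)/23 = 100·3.5/23 = 15.22.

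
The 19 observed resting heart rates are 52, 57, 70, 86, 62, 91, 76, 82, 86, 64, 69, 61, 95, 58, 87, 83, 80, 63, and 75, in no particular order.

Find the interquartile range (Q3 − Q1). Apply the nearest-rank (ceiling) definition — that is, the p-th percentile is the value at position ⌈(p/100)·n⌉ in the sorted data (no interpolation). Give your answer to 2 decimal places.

Sorted: 52, 57, 58, 61, 62, 63, 64, 69, 70, 75, 76, 80, 82, 83, 86, 86, 87, 91, 95.
n = 19.
P25: rank ⌈25/100·19⌉ = 5 → 62.
P75: rank ⌈75/100·19⌉ = 15 → 86.
Difference: 86 − 62 = 24.

24.00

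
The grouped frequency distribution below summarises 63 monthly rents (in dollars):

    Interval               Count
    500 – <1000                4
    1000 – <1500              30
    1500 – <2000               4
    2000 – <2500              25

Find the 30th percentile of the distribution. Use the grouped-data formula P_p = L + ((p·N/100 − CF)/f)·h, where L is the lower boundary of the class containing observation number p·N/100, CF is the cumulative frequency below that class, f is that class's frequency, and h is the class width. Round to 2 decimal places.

N = 63; target position k = 30/100 · 63 = 18.9.
Cumulative frequencies: 4, 34, 38, 63.
Observation 18.9 falls in the class 1000 – <1500.
L = 1000, CF = 4, f = 30, h = 500.
P30 = 1000 + ((18.9 − 4)/30)·500 = 1000 + 248.333 = 1248.33.

1248.33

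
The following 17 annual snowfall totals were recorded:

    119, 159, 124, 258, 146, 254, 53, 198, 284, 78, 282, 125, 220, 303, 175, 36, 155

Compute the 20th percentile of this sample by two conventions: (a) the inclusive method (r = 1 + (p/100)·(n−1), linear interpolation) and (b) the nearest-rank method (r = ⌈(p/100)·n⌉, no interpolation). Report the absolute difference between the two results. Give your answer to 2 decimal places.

Sorted: 36, 53, 78, 119, 124, 125, 146, 155, 159, 175, 198, 220, 254, 258, 282, 284, 303.
n = 17.
(a) r = 4.2; between ranks 4 (119) and 5 (124): 120.
(b) the nearest-rank method: rank 4 → 119.
|120 − 119| = 1.

1.00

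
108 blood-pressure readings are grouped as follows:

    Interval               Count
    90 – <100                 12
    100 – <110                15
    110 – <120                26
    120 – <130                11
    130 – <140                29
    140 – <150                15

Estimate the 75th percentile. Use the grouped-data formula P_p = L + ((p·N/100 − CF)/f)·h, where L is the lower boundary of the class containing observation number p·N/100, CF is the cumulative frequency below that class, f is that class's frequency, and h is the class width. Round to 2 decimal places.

135.86

N = 108; target position k = 75/100 · 108 = 81.
Cumulative frequencies: 12, 27, 53, 64, 93, 108.
Observation 81 falls in the class 130 – <140.
L = 130, CF = 64, f = 29, h = 10.
P75 = 130 + ((81 − 64)/29)·10 = 130 + 5.86207 = 135.862.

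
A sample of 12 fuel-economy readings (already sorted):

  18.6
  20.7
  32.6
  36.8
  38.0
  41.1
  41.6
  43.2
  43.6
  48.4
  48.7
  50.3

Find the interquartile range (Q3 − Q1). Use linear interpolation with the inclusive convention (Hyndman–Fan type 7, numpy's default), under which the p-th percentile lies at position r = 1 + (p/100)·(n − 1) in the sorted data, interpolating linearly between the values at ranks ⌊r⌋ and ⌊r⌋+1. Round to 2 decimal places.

9.05

n = 12.
P25: r = 3.75; ranks 3–4 are 32.6, 36.8; interpolating gives 35.75.
P75: r = 9.25; ranks 9–10 are 43.6, 48.4; interpolating gives 44.8.
Difference: 44.8 − 35.75 = 9.05.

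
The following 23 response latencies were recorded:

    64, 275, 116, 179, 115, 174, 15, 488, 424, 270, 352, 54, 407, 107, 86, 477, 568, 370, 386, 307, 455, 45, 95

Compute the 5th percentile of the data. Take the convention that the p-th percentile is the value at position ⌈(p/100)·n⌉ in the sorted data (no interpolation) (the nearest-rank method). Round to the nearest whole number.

45

Sorted: 15, 45, 54, 64, 86, 95, 107, 115, 116, 174, 179, 270, 275, 307, 352, 370, 386, 407, 424, 455, 477, 488, 568.
n = 23.
Position = ⌈5/100 · 23⌉ = ⌈1.15⌉ = 2.
The value at rank 2 is 45.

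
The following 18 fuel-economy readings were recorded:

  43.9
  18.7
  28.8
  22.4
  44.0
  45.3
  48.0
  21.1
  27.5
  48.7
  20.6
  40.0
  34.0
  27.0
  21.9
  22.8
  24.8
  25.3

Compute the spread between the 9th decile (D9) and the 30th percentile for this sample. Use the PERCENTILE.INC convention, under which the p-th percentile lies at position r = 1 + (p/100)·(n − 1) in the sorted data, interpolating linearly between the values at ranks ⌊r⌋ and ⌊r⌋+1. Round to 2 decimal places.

Sorted: 18.7, 20.6, 21.1, 21.9, 22.4, 22.8, 24.8, 25.3, 27.0, 27.5, 28.8, 34.0, 40.0, 43.9, 44.0, 45.3, 48.0, 48.7.
n = 18.
P30: r = 6.1; ranks 6–7 are 22.8, 24.8; interpolating gives 23.
P90: r = 16.3; ranks 16–17 are 45.3, 48.0; interpolating gives 46.11.
Difference: 46.11 − 23 = 23.11.

23.11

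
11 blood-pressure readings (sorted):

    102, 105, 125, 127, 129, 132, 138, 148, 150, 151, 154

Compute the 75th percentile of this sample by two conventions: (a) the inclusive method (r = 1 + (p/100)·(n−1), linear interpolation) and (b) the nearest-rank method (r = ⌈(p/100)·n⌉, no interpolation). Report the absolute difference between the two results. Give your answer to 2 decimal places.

1.00

n = 11.
(a) r = 8.5; between ranks 8 (148) and 9 (150): 149.
(b) the nearest-rank method: rank 9 → 150.
|149 − 150| = 1.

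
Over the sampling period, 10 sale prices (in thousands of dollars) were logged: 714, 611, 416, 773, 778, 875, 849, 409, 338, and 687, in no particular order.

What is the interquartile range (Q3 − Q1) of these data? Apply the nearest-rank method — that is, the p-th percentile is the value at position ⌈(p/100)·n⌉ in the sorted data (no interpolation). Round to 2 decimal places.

Sorted: 338, 409, 416, 611, 687, 714, 773, 778, 849, 875.
n = 10.
P25: rank ⌈25/100·10⌉ = 3 → 416.
P75: rank ⌈75/100·10⌉ = 8 → 778.
Difference: 778 − 416 = 362.

362.00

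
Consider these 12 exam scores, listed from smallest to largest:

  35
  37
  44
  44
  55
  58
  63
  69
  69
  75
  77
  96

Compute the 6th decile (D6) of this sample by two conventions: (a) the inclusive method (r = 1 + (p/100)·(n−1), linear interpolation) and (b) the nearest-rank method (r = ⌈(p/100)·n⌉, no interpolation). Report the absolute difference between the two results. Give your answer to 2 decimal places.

2.40

n = 12.
(a) r = 7.6; between ranks 7 (63) and 8 (69): 66.6.
(b) the nearest-rank method: rank 8 → 69.
|66.6 − 69| = 2.4.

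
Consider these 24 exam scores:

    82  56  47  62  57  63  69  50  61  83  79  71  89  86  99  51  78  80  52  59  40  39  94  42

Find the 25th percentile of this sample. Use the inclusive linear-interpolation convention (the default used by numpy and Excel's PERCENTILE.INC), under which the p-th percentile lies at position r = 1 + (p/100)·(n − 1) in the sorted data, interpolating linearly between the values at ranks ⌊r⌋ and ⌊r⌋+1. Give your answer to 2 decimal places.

Sorted: 39, 40, 42, 47, 50, 51, 52, 56, 57, 59, 61, 62, 63, 69, 71, 78, 79, 80, 82, 83, 86, 89, 94, 99.
n = 24.
r = 1 + (25/100)·(24 − 1) = 1 + 5.75 = 6.75.
Rank 6 is 51 and rank 7 is 52.
Interpolate: 51 + 0.75·(52 − 51) = 51 + 0.75·1 = 51.75.

51.75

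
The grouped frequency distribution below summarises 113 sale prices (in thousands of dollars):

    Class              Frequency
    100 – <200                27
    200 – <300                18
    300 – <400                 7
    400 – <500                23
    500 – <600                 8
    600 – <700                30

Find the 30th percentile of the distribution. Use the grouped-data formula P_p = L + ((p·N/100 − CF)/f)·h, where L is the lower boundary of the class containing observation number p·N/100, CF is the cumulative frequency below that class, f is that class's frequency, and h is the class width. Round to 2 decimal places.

N = 113; target position k = 30/100 · 113 = 33.9.
Cumulative frequencies: 27, 45, 52, 75, 83, 113.
Observation 33.9 falls in the class 200 – <300.
L = 200, CF = 27, f = 18, h = 100.
P30 = 200 + ((33.9 − 27)/18)·100 = 200 + 38.3333 = 238.333.

238.33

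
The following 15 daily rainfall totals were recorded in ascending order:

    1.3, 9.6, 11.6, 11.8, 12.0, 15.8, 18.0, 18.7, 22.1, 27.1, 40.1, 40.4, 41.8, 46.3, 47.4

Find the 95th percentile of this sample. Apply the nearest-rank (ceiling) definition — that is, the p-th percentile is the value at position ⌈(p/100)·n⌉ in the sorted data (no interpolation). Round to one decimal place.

n = 15.
Position = ⌈95/100 · 15⌉ = ⌈14.25⌉ = 15.
The value at rank 15 is 47.4.

47.4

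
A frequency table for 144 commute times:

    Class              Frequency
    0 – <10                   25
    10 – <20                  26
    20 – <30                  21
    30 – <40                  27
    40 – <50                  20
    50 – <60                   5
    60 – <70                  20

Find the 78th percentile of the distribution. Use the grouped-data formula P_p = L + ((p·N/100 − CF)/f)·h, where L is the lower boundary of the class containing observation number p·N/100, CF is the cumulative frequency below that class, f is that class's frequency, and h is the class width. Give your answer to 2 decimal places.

46.66

N = 144; target position k = 78/100 · 144 = 112.32.
Cumulative frequencies: 25, 51, 72, 99, 119, 124, 144.
Observation 112.32 falls in the class 40 – <50.
L = 40, CF = 99, f = 20, h = 10.
P78 = 40 + ((112.32 − 99)/20)·10 = 40 + 6.66 = 46.66.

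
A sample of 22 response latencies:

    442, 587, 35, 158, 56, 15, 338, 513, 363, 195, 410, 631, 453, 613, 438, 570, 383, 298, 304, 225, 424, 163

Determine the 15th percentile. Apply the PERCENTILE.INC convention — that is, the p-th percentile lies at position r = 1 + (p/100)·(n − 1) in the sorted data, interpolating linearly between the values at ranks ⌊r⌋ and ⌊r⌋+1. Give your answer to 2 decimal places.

158.75

Sorted: 15, 35, 56, 158, 163, 195, 225, 298, 304, 338, 363, 383, 410, 424, 438, 442, 453, 513, 570, 587, 613, 631.
n = 22.
r = 1 + (15/100)·(22 − 1) = 1 + 3.15 = 4.15.
Rank 4 is 158 and rank 5 is 163.
Interpolate: 158 + 0.15·(163 − 158) = 158 + 0.15·5 = 158.75.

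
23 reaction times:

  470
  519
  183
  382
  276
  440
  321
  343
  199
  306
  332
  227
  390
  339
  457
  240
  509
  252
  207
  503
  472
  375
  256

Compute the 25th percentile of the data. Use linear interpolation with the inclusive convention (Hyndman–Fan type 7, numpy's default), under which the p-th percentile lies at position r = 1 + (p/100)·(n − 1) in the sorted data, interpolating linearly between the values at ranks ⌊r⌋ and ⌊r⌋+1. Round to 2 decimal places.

254.00

Sorted: 183, 199, 207, 227, 240, 252, 256, 276, 306, 321, 332, 339, 343, 375, 382, 390, 440, 457, 470, 472, 503, 509, 519.
n = 23.
r = 1 + (25/100)·(23 − 1) = 1 + 5.5 = 6.5.
Rank 6 is 252 and rank 7 is 256.
Interpolate: 252 + 0.5·(256 − 252) = 252 + 0.5·4 = 254.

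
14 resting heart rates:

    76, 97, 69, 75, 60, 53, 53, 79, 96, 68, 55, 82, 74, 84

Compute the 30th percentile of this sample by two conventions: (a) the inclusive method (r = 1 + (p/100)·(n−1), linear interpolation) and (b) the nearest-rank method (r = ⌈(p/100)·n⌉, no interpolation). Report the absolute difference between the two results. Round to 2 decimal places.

0.80

Sorted: 53, 53, 55, 60, 68, 69, 74, 75, 76, 79, 82, 84, 96, 97.
n = 14.
(a) r = 4.9; between ranks 4 (60) and 5 (68): 67.2.
(b) the nearest-rank method: rank 5 → 68.
|67.2 − 68| = 0.8.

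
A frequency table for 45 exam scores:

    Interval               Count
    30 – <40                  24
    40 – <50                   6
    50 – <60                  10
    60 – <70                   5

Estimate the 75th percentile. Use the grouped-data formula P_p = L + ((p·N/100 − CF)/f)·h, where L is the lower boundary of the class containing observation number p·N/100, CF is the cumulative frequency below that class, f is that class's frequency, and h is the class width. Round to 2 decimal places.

53.75

N = 45; target position k = 75/100 · 45 = 33.75.
Cumulative frequencies: 24, 30, 40, 45.
Observation 33.75 falls in the class 50 – <60.
L = 50, CF = 30, f = 10, h = 10.
P75 = 50 + ((33.75 − 30)/10)·10 = 50 + 3.75 = 53.75.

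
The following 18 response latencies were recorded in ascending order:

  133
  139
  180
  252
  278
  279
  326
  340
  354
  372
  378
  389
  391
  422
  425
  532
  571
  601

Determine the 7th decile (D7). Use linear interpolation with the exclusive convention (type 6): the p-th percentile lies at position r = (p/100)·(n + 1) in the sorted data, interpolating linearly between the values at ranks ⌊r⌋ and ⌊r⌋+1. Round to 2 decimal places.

n = 18.
r = (70/100)·(18 + 1) = 13.3.
Rank 13 is 391 and rank 14 is 422.
Interpolate: 391 + 0.3·(422 − 391) = 391 + 0.3·31 = 400.3.

400.30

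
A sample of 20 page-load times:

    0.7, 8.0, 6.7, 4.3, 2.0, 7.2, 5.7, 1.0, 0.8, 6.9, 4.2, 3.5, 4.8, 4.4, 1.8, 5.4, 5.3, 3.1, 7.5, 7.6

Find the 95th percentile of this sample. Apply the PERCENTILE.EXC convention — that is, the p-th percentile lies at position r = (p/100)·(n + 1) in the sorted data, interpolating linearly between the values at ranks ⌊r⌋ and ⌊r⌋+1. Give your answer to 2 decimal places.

7.98

Sorted: 0.7, 0.8, 1.0, 1.8, 2.0, 3.1, 3.5, 4.2, 4.3, 4.4, 4.8, 5.3, 5.4, 5.7, 6.7, 6.9, 7.2, 7.5, 7.6, 8.0.
n = 20.
r = (95/100)·(20 + 1) = 19.95.
Rank 19 is 7.6 and rank 20 is 8.0.
Interpolate: 7.6 + 0.95·(8.0 − 7.6) = 7.6 + 0.95·0.4 = 7.98.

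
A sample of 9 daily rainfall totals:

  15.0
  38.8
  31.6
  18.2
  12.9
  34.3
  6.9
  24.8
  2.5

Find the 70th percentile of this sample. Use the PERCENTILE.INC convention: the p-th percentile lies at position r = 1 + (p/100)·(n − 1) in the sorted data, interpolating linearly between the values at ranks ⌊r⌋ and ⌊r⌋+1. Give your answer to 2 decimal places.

28.88

Sorted: 2.5, 6.9, 12.9, 15.0, 18.2, 24.8, 31.6, 34.3, 38.8.
n = 9.
r = 1 + (70/100)·(9 − 1) = 1 + 5.6 = 6.6.
Rank 6 is 24.8 and rank 7 is 31.6.
Interpolate: 24.8 + 0.6·(31.6 − 24.8) = 24.8 + 0.6·6.8 = 28.88.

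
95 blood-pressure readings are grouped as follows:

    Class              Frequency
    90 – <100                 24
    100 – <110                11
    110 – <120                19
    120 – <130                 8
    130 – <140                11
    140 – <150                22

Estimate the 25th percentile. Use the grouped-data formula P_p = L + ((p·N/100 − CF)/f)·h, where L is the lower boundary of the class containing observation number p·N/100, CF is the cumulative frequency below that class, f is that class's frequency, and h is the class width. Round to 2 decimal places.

N = 95; target position k = 25/100 · 95 = 23.75.
Cumulative frequencies: 24, 35, 54, 62, 73, 95.
Observation 23.75 falls in the class 90 – <100.
L = 90, CF = 0, f = 24, h = 10.
P25 = 90 + ((23.75 − 0)/24)·10 = 90 + 9.89583 = 99.8958.

99.90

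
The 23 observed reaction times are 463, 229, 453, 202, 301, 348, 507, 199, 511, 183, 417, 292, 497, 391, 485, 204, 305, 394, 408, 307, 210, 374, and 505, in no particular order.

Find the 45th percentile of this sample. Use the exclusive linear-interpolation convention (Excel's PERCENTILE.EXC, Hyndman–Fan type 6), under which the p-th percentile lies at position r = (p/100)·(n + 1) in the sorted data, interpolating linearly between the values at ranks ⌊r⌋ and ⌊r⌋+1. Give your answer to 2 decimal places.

Sorted: 183, 199, 202, 204, 210, 229, 292, 301, 305, 307, 348, 374, 391, 394, 408, 417, 453, 463, 485, 497, 505, 507, 511.
n = 23.
r = (45/100)·(23 + 1) = 10.8.
Rank 10 is 307 and rank 11 is 348.
Interpolate: 307 + 0.8·(348 − 307) = 307 + 0.8·41 = 339.8.

339.80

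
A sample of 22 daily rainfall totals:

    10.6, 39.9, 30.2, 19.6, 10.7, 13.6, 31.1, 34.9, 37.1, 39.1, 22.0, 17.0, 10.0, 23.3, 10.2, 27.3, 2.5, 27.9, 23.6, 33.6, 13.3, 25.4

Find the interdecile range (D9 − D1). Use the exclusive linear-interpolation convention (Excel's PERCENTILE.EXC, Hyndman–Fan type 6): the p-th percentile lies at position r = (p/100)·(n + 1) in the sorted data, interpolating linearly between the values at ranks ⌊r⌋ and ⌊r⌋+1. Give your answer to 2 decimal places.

Sorted: 2.5, 10.0, 10.2, 10.6, 10.7, 13.3, 13.6, 17.0, 19.6, 22.0, 23.3, 23.6, 25.4, 27.3, 27.9, 30.2, 31.1, 33.6, 34.9, 37.1, 39.1, 39.9.
n = 22.
P10: r = 2.3; ranks 2–3 are 10.0, 10.2; interpolating gives 10.06.
P90: r = 20.7; ranks 20–21 are 37.1, 39.1; interpolating gives 38.5.
Difference: 38.5 − 10.06 = 28.44.

28.44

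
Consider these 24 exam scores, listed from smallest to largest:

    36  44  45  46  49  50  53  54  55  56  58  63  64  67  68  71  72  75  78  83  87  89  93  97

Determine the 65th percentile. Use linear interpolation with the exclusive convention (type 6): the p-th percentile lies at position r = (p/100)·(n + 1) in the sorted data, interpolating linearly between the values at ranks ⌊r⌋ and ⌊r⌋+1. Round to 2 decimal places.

71.25

n = 24.
r = (65/100)·(24 + 1) = 16.25.
Rank 16 is 71 and rank 17 is 72.
Interpolate: 71 + 0.25·(72 − 71) = 71 + 0.25·1 = 71.25.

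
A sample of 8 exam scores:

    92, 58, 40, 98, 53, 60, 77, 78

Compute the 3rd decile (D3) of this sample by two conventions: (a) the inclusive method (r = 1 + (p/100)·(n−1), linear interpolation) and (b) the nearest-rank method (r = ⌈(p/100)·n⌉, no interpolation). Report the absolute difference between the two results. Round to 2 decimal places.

Sorted: 40, 53, 58, 60, 77, 78, 92, 98.
n = 8.
(a) r = 3.1; between ranks 3 (58) and 4 (60): 58.2.
(b) the nearest-rank method: rank 3 → 58.
|58.2 − 58| = 0.2.

0.20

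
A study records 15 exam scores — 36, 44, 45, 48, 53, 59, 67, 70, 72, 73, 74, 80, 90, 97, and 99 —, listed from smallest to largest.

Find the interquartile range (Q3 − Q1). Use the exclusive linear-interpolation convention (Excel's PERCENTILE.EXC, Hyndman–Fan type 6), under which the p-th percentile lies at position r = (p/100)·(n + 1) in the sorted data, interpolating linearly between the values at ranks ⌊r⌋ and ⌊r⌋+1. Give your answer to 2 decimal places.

32.00

n = 15.
P25: r = 4 (integer) → 48.
P75: r = 12 (integer) → 80.
Difference: 80 − 48 = 32.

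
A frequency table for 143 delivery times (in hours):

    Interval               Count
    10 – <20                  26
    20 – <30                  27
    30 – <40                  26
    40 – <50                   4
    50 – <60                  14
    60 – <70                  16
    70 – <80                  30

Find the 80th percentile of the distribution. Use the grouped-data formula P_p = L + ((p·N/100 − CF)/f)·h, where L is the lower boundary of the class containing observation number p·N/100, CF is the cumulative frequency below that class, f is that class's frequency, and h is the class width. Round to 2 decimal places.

N = 143; target position k = 80/100 · 143 = 114.4.
Cumulative frequencies: 26, 53, 79, 83, 97, 113, 143.
Observation 114.4 falls in the class 70 – <80.
L = 70, CF = 113, f = 30, h = 10.
P80 = 70 + ((114.4 − 113)/30)·10 = 70 + 0.466667 = 70.4667.

70.47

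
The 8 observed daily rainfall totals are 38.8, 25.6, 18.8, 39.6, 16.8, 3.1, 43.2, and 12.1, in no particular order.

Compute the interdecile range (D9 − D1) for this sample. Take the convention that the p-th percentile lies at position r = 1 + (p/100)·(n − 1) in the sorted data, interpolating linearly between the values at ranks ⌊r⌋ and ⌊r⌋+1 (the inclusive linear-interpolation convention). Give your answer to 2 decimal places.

31.28

Sorted: 3.1, 12.1, 16.8, 18.8, 25.6, 38.8, 39.6, 43.2.
n = 8.
P10: r = 1.7; ranks 1–2 are 3.1, 12.1; interpolating gives 9.4.
P90: r = 7.3; ranks 7–8 are 39.6, 43.2; interpolating gives 40.68.
Difference: 40.68 − 9.4 = 31.28.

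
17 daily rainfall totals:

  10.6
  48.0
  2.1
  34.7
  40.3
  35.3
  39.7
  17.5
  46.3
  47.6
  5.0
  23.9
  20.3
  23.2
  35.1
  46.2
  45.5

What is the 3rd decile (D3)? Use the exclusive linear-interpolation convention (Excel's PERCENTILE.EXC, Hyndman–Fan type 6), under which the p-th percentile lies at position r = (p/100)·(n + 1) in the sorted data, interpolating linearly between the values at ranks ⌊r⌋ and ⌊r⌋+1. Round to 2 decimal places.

Sorted: 2.1, 5.0, 10.6, 17.5, 20.3, 23.2, 23.9, 34.7, 35.1, 35.3, 39.7, 40.3, 45.5, 46.2, 46.3, 47.6, 48.0.
n = 17.
r = (30/100)·(17 + 1) = 5.4.
Rank 5 is 20.3 and rank 6 is 23.2.
Interpolate: 20.3 + 0.4·(23.2 − 20.3) = 20.3 + 0.4·2.9 = 21.46.

21.46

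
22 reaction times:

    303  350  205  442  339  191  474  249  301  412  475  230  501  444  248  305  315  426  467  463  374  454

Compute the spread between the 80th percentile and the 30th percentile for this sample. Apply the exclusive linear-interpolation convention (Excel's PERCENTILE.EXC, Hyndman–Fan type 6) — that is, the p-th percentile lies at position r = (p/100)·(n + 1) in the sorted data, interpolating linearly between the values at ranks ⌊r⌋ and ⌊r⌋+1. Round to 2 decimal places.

Sorted: 191, 205, 230, 248, 249, 301, 303, 305, 315, 339, 350, 374, 412, 426, 442, 444, 454, 463, 467, 474, 475, 501.
n = 22.
P30: r = 6.9; ranks 6–7 are 301, 303; interpolating gives 302.8.
P80: r = 18.4; ranks 18–19 are 463, 467; interpolating gives 464.6.
Difference: 464.6 − 302.8 = 161.8.

161.80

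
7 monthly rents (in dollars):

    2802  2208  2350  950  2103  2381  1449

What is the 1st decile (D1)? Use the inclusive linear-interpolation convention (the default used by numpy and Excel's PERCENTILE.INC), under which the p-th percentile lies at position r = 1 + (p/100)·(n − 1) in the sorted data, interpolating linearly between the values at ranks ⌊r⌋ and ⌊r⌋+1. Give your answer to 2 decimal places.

Sorted: 950, 1449, 2103, 2208, 2350, 2381, 2802.
n = 7.
r = 1 + (10/100)·(7 − 1) = 1 + 0.6 = 1.6.
Rank 1 is 950 and rank 2 is 1449.
Interpolate: 950 + 0.6·(1449 − 950) = 950 + 0.6·499 = 1249.4.

1249.40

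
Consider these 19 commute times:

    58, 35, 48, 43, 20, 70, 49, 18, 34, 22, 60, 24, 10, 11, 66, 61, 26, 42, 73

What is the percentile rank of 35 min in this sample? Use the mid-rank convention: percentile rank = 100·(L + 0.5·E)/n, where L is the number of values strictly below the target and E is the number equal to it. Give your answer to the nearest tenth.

Sorted: 10, 11, 18, 20, 22, 24, 26, 34, 35, 42, 43, 48, 49, 58, 60, 61, 66, 70, 73.
Count below 35: L = 8; count equal: E = 1; n = 19.
Percentile rank = 100·(8 + 0.5·1)/19 = 100·8.5/19 = 44.74.

44.7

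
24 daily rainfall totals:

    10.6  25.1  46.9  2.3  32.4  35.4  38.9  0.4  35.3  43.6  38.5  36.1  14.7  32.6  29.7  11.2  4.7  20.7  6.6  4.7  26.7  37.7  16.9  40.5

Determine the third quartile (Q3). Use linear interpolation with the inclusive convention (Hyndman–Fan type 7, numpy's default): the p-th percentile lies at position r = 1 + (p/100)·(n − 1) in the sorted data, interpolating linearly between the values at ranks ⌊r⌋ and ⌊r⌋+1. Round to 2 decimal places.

Sorted: 0.4, 2.3, 4.7, 4.7, 6.6, 10.6, 11.2, 14.7, 16.9, 20.7, 25.1, 26.7, 29.7, 32.4, 32.6, 35.3, 35.4, 36.1, 37.7, 38.5, 38.9, 40.5, 43.6, 46.9.
n = 24.
r = 1 + (75/100)·(24 − 1) = 1 + 17.25 = 18.25.
Rank 18 is 36.1 and rank 19 is 37.7.
Interpolate: 36.1 + 0.25·(37.7 − 36.1) = 36.1 + 0.25·1.6 = 36.5.

36.50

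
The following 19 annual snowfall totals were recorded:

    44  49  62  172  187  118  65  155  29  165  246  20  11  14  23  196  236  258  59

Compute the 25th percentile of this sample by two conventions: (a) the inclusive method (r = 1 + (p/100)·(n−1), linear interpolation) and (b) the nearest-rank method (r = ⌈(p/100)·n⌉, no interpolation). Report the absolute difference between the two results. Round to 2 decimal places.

Sorted: 11, 14, 20, 23, 29, 44, 49, 59, 62, 65, 118, 155, 165, 172, 187, 196, 236, 246, 258.
n = 19.
(a) r = 5.5; between ranks 5 (29) and 6 (44): 36.5.
(b) the nearest-rank method: rank 5 → 29.
|36.5 − 29| = 7.5.

7.50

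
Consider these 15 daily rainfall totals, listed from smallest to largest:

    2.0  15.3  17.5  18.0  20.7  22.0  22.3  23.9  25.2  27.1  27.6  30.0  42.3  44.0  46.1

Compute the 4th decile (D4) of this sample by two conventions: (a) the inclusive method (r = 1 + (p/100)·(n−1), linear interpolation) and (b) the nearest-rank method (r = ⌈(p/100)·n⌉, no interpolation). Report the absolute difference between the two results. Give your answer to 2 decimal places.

0.18

n = 15.
(a) r = 6.6; between ranks 6 (22.0) and 7 (22.3): 22.18.
(b) the nearest-rank method: rank 6 → 22.
|22.18 − 22| = 0.18.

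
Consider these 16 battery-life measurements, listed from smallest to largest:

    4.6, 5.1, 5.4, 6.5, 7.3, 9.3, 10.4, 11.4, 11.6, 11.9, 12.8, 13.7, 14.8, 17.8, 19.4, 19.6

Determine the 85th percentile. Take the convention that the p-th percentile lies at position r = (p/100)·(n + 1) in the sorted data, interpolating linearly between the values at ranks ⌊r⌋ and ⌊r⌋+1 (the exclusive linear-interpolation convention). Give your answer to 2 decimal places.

18.52

n = 16.
r = (85/100)·(16 + 1) = 14.45.
Rank 14 is 17.8 and rank 15 is 19.4.
Interpolate: 17.8 + 0.45·(19.4 − 17.8) = 17.8 + 0.45·1.6 = 18.52.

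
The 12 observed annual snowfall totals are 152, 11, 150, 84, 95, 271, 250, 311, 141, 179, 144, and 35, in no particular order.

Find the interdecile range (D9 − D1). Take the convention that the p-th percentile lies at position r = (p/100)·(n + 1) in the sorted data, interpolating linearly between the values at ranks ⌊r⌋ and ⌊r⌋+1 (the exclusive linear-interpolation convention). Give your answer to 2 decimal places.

280.80

Sorted: 11, 35, 84, 95, 141, 144, 150, 152, 179, 250, 271, 311.
n = 12.
P10: r = 1.3; ranks 1–2 are 11, 35; interpolating gives 18.2.
P90: r = 11.7; ranks 11–12 are 271, 311; interpolating gives 299.
Difference: 299 − 18.2 = 280.8.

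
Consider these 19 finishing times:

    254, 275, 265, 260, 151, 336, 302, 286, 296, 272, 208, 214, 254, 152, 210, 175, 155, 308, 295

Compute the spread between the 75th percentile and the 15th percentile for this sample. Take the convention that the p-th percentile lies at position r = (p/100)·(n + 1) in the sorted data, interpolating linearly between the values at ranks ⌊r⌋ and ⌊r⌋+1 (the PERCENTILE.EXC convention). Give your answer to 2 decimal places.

140.00

Sorted: 151, 152, 155, 175, 208, 210, 214, 254, 254, 260, 265, 272, 275, 286, 295, 296, 302, 308, 336.
n = 19.
P15: r = 3 (integer) → 155.
P75: r = 15 (integer) → 295.
Difference: 295 − 155 = 140.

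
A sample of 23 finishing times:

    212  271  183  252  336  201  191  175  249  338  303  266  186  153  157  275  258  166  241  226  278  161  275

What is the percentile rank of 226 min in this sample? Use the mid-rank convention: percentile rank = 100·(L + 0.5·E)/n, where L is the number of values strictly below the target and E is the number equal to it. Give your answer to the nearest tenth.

45.7

Sorted: 153, 157, 161, 166, 175, 183, 186, 191, 201, 212, 226, 241, 249, 252, 258, 266, 271, 275, 275, 278, 303, 336, 338.
Count below 226: L = 10; count equal: E = 1; n = 23.
Percentile rank = 100·(10 + 0.5·1)/23 = 100·10.5/23 = 45.65.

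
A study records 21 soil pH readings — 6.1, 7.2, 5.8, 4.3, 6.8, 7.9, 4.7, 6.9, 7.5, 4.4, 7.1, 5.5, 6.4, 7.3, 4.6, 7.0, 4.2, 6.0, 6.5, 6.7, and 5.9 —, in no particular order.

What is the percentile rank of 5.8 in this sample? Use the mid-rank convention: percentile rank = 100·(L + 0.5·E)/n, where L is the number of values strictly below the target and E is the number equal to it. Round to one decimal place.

31.0

Sorted: 4.2, 4.3, 4.4, 4.6, 4.7, 5.5, 5.8, 5.9, 6.0, 6.1, 6.4, 6.5, 6.7, 6.8, 6.9, 7.0, 7.1, 7.2, 7.3, 7.5, 7.9.
Count below 5.8: L = 6; count equal: E = 1; n = 21.
Percentile rank = 100·(6 + 0.5·1)/21 = 100·6.5/21 = 30.95.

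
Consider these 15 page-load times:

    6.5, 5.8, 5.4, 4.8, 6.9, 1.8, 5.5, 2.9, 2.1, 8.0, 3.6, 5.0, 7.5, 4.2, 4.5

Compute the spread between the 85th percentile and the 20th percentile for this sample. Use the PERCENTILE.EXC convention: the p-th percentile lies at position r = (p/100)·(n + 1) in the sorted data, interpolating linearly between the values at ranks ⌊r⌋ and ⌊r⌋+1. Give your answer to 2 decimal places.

4.22

Sorted: 1.8, 2.1, 2.9, 3.6, 4.2, 4.5, 4.8, 5.0, 5.4, 5.5, 5.8, 6.5, 6.9, 7.5, 8.0.
n = 15.
P20: r = 3.2; ranks 3–4 are 2.9, 3.6; interpolating gives 3.04.
P85: r = 13.6; ranks 13–14 are 6.9, 7.5; interpolating gives 7.26.
Difference: 7.26 − 3.04 = 4.22.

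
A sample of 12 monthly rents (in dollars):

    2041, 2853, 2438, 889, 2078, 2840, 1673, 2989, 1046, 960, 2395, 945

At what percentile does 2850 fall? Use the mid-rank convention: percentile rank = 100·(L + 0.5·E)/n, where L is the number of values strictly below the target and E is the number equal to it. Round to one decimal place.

Sorted: 889, 945, 960, 1046, 1673, 2041, 2078, 2395, 2438, 2840, 2853, 2989.
Count below 2850: L = 10; count equal: E = 0; n = 12.
Percentile rank = 100·(10 + 0.5·0)/12 = 100·10/12 = 83.33.

83.3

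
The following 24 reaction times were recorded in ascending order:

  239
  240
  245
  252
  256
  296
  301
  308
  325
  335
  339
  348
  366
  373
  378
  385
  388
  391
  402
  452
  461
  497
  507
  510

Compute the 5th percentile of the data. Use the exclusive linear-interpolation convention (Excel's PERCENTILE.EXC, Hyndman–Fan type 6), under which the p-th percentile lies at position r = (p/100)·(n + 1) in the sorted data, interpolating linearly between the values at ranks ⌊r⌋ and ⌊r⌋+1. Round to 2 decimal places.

239.25

n = 24.
r = (5/100)·(24 + 1) = 1.25.
Rank 1 is 239 and rank 2 is 240.
Interpolate: 239 + 0.25·(240 − 239) = 239 + 0.25·1 = 239.25.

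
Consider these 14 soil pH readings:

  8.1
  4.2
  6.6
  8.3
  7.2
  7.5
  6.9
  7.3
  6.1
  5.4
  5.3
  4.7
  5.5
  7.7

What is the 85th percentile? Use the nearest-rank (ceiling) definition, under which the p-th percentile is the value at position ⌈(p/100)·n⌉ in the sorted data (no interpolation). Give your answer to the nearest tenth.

7.7

Sorted: 4.2, 4.7, 5.3, 5.4, 5.5, 6.1, 6.6, 6.9, 7.2, 7.3, 7.5, 7.7, 8.1, 8.3.
n = 14.
Position = ⌈85/100 · 14⌉ = ⌈11.9⌉ = 12.
The value at rank 12 is 7.7.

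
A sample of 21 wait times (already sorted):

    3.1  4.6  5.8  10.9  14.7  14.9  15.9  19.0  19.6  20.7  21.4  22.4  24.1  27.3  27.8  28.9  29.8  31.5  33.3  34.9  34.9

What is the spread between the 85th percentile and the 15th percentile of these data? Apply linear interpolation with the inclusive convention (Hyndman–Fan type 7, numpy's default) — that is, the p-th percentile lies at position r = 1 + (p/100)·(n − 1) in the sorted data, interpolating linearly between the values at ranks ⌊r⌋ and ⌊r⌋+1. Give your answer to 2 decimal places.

n = 21.
P15: r = 4 (integer) → 10.9.
P85: r = 18 (integer) → 31.5.
Difference: 31.5 − 10.9 = 20.6.

20.60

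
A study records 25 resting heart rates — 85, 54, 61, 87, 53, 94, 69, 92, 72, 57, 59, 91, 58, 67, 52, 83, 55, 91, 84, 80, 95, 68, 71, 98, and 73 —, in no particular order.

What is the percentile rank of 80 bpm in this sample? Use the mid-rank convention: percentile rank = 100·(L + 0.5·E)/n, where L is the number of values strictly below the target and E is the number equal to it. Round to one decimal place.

58.0

Sorted: 52, 53, 54, 55, 57, 58, 59, 61, 67, 68, 69, 71, 72, 73, 80, 83, 84, 85, 87, 91, 91, 92, 94, 95, 98.
Count below 80: L = 14; count equal: E = 1; n = 25.
Percentile rank = 100·(14 + 0.5·1)/25 = 100·14.5/25 = 58.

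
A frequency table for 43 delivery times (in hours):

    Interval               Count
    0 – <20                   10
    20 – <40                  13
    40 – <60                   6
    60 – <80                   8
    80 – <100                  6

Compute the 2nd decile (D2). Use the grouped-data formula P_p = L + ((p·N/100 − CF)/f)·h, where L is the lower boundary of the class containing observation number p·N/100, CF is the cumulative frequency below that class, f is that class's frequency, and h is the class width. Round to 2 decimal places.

17.20

N = 43; target position k = 20/100 · 43 = 8.6.
Cumulative frequencies: 10, 23, 29, 37, 43.
Observation 8.6 falls in the class 0 – <20.
L = 0, CF = 0, f = 10, h = 20.
P20 = 0 + ((8.6 − 0)/10)·20 = 0 + 17.2 = 17.2.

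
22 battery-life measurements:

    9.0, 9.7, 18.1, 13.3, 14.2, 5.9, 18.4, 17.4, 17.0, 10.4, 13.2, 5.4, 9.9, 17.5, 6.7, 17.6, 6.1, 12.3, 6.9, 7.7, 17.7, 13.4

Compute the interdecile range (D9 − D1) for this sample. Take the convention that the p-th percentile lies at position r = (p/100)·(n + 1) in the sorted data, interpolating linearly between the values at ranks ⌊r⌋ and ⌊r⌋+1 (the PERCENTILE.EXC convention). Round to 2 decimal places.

12.02

Sorted: 5.4, 5.9, 6.1, 6.7, 6.9, 7.7, 9.0, 9.7, 9.9, 10.4, 12.3, 13.2, 13.3, 13.4, 14.2, 17.0, 17.4, 17.5, 17.6, 17.7, 18.1, 18.4.
n = 22.
P10: r = 2.3; ranks 2–3 are 5.9, 6.1; interpolating gives 5.96.
P90: r = 20.7; ranks 20–21 are 17.7, 18.1; interpolating gives 17.98.
Difference: 17.98 − 5.96 = 12.02.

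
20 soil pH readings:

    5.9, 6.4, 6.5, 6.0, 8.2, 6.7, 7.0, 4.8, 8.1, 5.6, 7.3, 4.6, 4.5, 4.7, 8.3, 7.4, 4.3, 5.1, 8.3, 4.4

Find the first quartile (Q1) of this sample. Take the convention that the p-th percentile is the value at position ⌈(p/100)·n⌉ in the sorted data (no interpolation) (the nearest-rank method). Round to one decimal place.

Sorted: 4.3, 4.4, 4.5, 4.6, 4.7, 4.8, 5.1, 5.6, 5.9, 6.0, 6.4, 6.5, 6.7, 7.0, 7.3, 7.4, 8.1, 8.2, 8.3, 8.3.
n = 20.
Position = ⌈25/100 · 20⌉ = ⌈5⌉ = 5.
The value at rank 5 is 4.7.

4.7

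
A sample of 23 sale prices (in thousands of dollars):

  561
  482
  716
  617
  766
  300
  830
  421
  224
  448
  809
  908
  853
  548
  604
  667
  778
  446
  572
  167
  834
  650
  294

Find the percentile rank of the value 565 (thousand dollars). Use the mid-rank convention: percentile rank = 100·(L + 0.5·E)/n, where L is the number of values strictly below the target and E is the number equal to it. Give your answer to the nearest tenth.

43.5

Sorted: 167, 224, 294, 300, 421, 446, 448, 482, 548, 561, 572, 604, 617, 650, 667, 716, 766, 778, 809, 830, 834, 853, 908.
Count below 565: L = 10; count equal: E = 0; n = 23.
Percentile rank = 100·(10 + 0.5·0)/23 = 100·10/23 = 43.48.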